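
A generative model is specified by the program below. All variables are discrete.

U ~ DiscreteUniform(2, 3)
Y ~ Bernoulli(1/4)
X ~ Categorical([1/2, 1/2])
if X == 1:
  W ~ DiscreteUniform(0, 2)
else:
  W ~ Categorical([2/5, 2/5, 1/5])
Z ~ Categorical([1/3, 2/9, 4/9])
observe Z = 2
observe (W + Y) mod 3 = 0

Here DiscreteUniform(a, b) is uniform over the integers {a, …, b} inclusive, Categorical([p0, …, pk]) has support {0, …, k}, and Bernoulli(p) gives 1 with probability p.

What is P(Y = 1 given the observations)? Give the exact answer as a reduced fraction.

Enumerate traces; 8 have nonzero weight after conditioning:
  (U=2, Y=0, X=0, W=0, Z=2) weight 1/30
  (U=2, Y=0, X=1, W=0, Z=2) weight 1/36
  (U=2, Y=1, X=0, W=2, Z=2) weight 1/180
  (U=2, Y=1, X=1, W=2, Z=2) weight 1/108
  (U=3, Y=0, X=0, W=0, Z=2) weight 1/30
  (U=3, Y=0, X=1, W=0, Z=2) weight 1/36
  (U=3, Y=1, X=0, W=2, Z=2) weight 1/180
  (U=3, Y=1, X=1, W=2, Z=2) weight 1/108
Group by Y:
  weight(Y=0) = 11/90
  weight(Y=1) = 4/135
Total weight = 11/90 + 4/135 = 41/270
P(Y=0 | obs) = 11/90 / 41/270 = 33/41
P(Y=1 | obs) = 4/135 / 41/270 = 8/41

P(Y = 1 | obs) = 8/41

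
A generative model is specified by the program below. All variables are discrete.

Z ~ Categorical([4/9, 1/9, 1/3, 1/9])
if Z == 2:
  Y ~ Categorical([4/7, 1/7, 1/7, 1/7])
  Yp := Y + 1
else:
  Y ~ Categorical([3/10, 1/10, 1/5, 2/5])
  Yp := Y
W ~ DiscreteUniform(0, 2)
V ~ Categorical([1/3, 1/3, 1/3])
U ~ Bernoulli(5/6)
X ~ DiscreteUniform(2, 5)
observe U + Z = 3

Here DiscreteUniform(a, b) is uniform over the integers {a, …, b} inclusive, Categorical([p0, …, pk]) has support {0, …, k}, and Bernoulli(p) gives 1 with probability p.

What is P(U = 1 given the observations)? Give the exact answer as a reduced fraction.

Enumerate traces; 288 have nonzero weight after conditioning:
  (Z=2, Y=0, W=0, V=0, U=1, X=2) weight 5/1134
  (Z=2, Y=0, W=0, V=0, U=1, X=3) weight 5/1134
  (Z=2, Y=0, W=0, V=0, U=1, X=4) weight 5/1134
  (Z=2, Y=0, W=0, V=0, U=1, X=5) weight 5/1134
  (Z=2, Y=0, W=0, V=1, U=1, X=2) weight 5/1134
  (Z=2, Y=0, W=0, V=1, U=1, X=3) weight 5/1134
  (Z=2, Y=0, W=0, V=1, U=1, X=4) weight 5/1134
  (Z=2, Y=0, W=0, V=1, U=1, X=5) weight 5/1134
  (Z=3, Y=0, W=0, V=0, U=0, X=2) weight 1/6480
  … 279 more
Group by U:
  weight(U=0) = 1/54
  weight(U=1) = 5/18
Total weight = 1/54 + 5/18 = 8/27
P(U=0 | obs) = 1/54 / 8/27 = 1/16
P(U=1 | obs) = 5/18 / 8/27 = 15/16

P(U = 1 | obs) = 15/16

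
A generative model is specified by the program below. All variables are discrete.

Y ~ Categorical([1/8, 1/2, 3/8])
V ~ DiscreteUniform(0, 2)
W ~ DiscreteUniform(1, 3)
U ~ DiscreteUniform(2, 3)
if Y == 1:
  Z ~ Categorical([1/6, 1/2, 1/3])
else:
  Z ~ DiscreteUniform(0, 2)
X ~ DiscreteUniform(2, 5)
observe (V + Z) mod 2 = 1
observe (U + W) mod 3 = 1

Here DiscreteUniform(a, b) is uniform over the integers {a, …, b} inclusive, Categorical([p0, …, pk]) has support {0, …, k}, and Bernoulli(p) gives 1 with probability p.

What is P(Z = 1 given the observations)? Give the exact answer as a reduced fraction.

P(Z = 1 | obs) = 10/17

Enumerate traces; 96 have nonzero weight after conditioning:
  (Y=0, V=0, W=1, U=3, Z=1, X=2) weight 1/1728
  (Y=0, V=0, W=1, U=3, Z=1, X=3) weight 1/1728
  (Y=0, V=0, W=1, U=3, Z=1, X=4) weight 1/1728
  (Y=0, V=0, W=1, U=3, Z=1, X=5) weight 1/1728
  (Y=0, V=0, W=2, U=2, Z=1, X=2) weight 1/1728
  (Y=0, V=0, W=2, U=2, Z=1, X=3) weight 1/1728
  (Y=0, V=0, W=2, U=2, Z=1, X=4) weight 1/1728
  (Y=0, V=0, W=2, U=2, Z=1, X=5) weight 1/1728
  (Y=0, V=1, W=1, U=3, Z=0, X=2) weight 1/1728
  (Y=0, V=1, W=1, U=3, Z=2, X=2) weight 1/1728
  … 86 more
Group by Z:
  weight(Z=0) = 1/36
  weight(Z=1) = 5/54
  weight(Z=2) = 1/27
Total weight = 1/36 + 5/54 + 1/27 = 17/108
P(Z=0 | obs) = 1/36 / 17/108 = 3/17
P(Z=1 | obs) = 5/54 / 17/108 = 10/17
P(Z=2 | obs) = 1/27 / 17/108 = 4/17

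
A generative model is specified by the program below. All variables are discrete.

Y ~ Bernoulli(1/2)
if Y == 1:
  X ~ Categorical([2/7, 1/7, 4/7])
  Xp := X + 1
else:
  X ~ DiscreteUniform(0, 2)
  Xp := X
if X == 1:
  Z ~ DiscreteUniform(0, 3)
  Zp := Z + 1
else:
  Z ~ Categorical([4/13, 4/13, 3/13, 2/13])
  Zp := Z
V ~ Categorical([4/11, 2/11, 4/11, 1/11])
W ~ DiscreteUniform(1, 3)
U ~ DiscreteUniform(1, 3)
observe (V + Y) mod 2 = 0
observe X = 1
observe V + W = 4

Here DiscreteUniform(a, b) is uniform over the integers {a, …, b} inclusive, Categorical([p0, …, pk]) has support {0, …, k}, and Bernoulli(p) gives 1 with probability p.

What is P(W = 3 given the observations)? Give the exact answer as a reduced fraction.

Enumerate traces; 36 have nonzero weight after conditioning:
  (Y=0, X=1, Z=0, V=2, W=2, U=1) weight 1/594
  (Y=0, X=1, Z=0, V=2, W=2, U=2) weight 1/594
  (Y=0, X=1, Z=0, V=2, W=2, U=3) weight 1/594
  (Y=0, X=1, Z=1, V=2, W=2, U=1) weight 1/594
  (Y=0, X=1, Z=1, V=2, W=2, U=2) weight 1/594
  (Y=0, X=1, Z=1, V=2, W=2, U=3) weight 1/594
  (Y=0, X=1, Z=2, V=2, W=2, U=1) weight 1/594
  (Y=0, X=1, Z=2, V=2, W=2, U=2) weight 1/594
  (Y=1, X=1, Z=0, V=1, W=3, U=1) weight 1/2772
  (Y=1, X=1, Z=0, V=3, W=1, U=1) weight 1/5544
  … 26 more
Group by W:
  weight(W=1) = 1/462
  weight(W=2) = 2/99
  weight(W=3) = 1/231
Total weight = 1/462 + 2/99 + 1/231 = 37/1386
P(W=1 | obs) = 1/462 / 37/1386 = 3/37
P(W=2 | obs) = 2/99 / 37/1386 = 28/37
P(W=3 | obs) = 1/231 / 37/1386 = 6/37

P(W = 3 | obs) = 6/37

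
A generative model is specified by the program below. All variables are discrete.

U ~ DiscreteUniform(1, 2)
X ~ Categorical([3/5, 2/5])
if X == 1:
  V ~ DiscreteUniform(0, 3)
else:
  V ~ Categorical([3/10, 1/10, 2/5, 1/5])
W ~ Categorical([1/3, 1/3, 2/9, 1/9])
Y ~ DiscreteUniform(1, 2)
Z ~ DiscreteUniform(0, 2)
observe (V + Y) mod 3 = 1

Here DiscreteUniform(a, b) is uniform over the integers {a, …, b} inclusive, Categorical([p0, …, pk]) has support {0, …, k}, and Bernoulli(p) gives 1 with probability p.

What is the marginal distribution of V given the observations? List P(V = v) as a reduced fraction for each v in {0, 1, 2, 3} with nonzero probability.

P(V=0) = 1/3, P(V=2) = 17/42, P(V=3) = 11/42

Enumerate traces; 144 have nonzero weight after conditioning:
  (U=1, X=0, V=0, W=0, Y=1, Z=0) weight 1/200
  (U=1, X=0, V=0, W=0, Y=1, Z=1) weight 1/200
  (U=1, X=0, V=0, W=0, Y=1, Z=2) weight 1/200
  (U=1, X=0, V=0, W=1, Y=1, Z=0) weight 1/200
  (U=1, X=0, V=0, W=1, Y=1, Z=1) weight 1/200
  (U=1, X=0, V=0, W=1, Y=1, Z=2) weight 1/200
  (U=1, X=0, V=0, W=2, Y=1, Z=0) weight 1/300
  (U=1, X=0, V=0, W=2, Y=1, Z=1) weight 1/300
  (U=1, X=0, V=2, W=0, Y=2, Z=0) weight 1/150
  (U=1, X=0, V=3, W=0, Y=1, Z=0) weight 1/300
  … 134 more
Group by V:
  weight(V=0) = 7/50
  weight(V=2) = 17/100
  weight(V=3) = 11/100
Total weight = 7/50 + 17/100 + 11/100 = 21/50
P(V=0 | obs) = 7/50 / 21/50 = 1/3
P(V=2 | obs) = 17/100 / 21/50 = 17/42
P(V=3 | obs) = 11/100 / 21/50 = 11/42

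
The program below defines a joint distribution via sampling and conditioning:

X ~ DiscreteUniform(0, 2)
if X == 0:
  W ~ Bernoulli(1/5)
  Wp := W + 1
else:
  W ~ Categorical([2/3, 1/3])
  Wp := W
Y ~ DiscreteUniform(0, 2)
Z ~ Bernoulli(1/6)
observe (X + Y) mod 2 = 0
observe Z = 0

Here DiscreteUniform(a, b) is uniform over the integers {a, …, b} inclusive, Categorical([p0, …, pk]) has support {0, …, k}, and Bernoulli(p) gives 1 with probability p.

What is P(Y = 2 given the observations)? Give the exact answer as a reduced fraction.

P(Y = 2 | obs) = 2/5

Enumerate traces; 10 have nonzero weight after conditioning:
  (X=0, W=0, Y=0, Z=0) weight 2/27
  (X=0, W=0, Y=2, Z=0) weight 2/27
  (X=0, W=1, Y=0, Z=0) weight 1/54
  (X=0, W=1, Y=2, Z=0) weight 1/54
  (X=1, W=0, Y=1, Z=0) weight 5/81
  (X=1, W=1, Y=1, Z=0) weight 5/162
  (X=2, W=0, Y=0, Z=0) weight 5/81
  (X=2, W=0, Y=2, Z=0) weight 5/81
  … 2 more
Group by Y:
  weight(Y=0) = 5/27
  weight(Y=1) = 5/54
  weight(Y=2) = 5/27
Total weight = 5/27 + 5/54 + 5/27 = 25/54
P(Y=0 | obs) = 5/27 / 25/54 = 2/5
P(Y=1 | obs) = 5/54 / 25/54 = 1/5
P(Y=2 | obs) = 5/27 / 25/54 = 2/5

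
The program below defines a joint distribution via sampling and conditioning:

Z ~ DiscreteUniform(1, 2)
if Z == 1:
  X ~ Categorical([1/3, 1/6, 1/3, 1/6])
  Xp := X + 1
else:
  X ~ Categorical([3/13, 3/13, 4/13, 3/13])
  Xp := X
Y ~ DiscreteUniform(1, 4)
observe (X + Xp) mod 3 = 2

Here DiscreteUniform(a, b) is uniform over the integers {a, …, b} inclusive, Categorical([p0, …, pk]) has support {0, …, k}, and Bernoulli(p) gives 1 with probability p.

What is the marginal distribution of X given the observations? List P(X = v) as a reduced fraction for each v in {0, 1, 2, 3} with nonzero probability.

P(X=1) = 9/22, P(X=2) = 13/22

Enumerate traces; 8 have nonzero weight after conditioning:
  (Z=1, X=2, Y=1) weight 1/24
  (Z=1, X=2, Y=2) weight 1/24
  (Z=1, X=2, Y=3) weight 1/24
  (Z=1, X=2, Y=4) weight 1/24
  (Z=2, X=1, Y=1) weight 3/104
  (Z=2, X=1, Y=2) weight 3/104
  (Z=2, X=1, Y=3) weight 3/104
  (Z=2, X=1, Y=4) weight 3/104
Group by X:
  weight(X=1) = 3/26
  weight(X=2) = 1/6
Total weight = 3/26 + 1/6 = 11/39
P(X=1 | obs) = 3/26 / 11/39 = 9/22
P(X=2 | obs) = 1/6 / 11/39 = 13/22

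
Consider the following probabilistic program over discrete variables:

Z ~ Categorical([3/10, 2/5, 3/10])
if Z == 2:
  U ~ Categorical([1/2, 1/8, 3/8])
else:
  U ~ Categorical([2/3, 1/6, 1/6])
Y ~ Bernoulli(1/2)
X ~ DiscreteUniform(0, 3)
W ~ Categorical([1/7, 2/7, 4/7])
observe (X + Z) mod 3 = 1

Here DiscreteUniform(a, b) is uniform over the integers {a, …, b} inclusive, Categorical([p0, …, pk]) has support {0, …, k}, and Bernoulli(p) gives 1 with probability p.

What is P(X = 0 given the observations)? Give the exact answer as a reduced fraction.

P(X = 0 | obs) = 2/7

Enumerate traces; 72 have nonzero weight after conditioning:
  (Z=0, U=0, Y=0, X=1, W=0) weight 1/280
  (Z=0, U=0, Y=0, X=1, W=1) weight 1/140
  (Z=0, U=0, Y=0, X=1, W=2) weight 1/70
  (Z=0, U=0, Y=1, X=1, W=0) weight 1/280
  (Z=0, U=0, Y=1, X=1, W=1) weight 1/140
  (Z=0, U=0, Y=1, X=1, W=2) weight 1/70
  (Z=0, U=1, Y=0, X=1, W=0) weight 1/1120
  (Z=0, U=1, Y=0, X=1, W=1) weight 1/560
  (Z=1, U=0, Y=0, X=0, W=0) weight 1/210
  (Z=1, U=0, Y=0, X=3, W=0) weight 1/210
  … 62 more
Group by X:
  weight(X=0) = 1/10
  weight(X=1) = 3/40
  weight(X=2) = 3/40
  weight(X=3) = 1/10
Total weight = 1/10 + 3/40 + 3/40 + 1/10 = 7/20
P(X=0 | obs) = 1/10 / 7/20 = 2/7
P(X=1 | obs) = 3/40 / 7/20 = 3/14
P(X=2 | obs) = 3/40 / 7/20 = 3/14
P(X=3 | obs) = 1/10 / 7/20 = 2/7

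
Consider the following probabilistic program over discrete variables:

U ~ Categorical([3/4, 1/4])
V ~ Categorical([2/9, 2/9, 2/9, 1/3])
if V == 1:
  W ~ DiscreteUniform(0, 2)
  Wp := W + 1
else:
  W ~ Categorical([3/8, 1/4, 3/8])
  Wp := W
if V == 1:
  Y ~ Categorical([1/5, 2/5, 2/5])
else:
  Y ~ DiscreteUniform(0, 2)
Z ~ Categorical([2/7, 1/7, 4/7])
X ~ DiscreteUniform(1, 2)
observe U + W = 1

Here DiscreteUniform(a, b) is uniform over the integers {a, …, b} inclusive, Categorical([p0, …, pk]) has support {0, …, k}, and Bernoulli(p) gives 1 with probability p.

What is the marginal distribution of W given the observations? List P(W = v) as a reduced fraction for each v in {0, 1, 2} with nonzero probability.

P(W=0) = 79/253, P(W=1) = 174/253

Enumerate traces; 144 have nonzero weight after conditioning:
  (U=0, V=0, W=1, Y=0, Z=0, X=1) weight 1/504
  (U=0, V=0, W=1, Y=0, Z=0, X=2) weight 1/504
  (U=0, V=0, W=1, Y=0, Z=1, X=1) weight 1/1008
  (U=0, V=0, W=1, Y=0, Z=1, X=2) weight 1/1008
  (U=0, V=0, W=1, Y=0, Z=2, X=1) weight 1/252
  (U=0, V=0, W=1, Y=0, Z=2, X=2) weight 1/252
  (U=0, V=0, W=1, Y=1, Z=0, X=1) weight 1/504
  (U=0, V=0, W=1, Y=1, Z=0, X=2) weight 1/504
  (U=1, V=0, W=0, Y=0, Z=0, X=1) weight 1/1008
  … 135 more
Group by W:
  weight(W=0) = 79/864
  weight(W=1) = 29/144
Total weight = 79/864 + 29/144 = 253/864
P(W=0 | obs) = 79/864 / 253/864 = 79/253
P(W=1 | obs) = 29/144 / 253/864 = 174/253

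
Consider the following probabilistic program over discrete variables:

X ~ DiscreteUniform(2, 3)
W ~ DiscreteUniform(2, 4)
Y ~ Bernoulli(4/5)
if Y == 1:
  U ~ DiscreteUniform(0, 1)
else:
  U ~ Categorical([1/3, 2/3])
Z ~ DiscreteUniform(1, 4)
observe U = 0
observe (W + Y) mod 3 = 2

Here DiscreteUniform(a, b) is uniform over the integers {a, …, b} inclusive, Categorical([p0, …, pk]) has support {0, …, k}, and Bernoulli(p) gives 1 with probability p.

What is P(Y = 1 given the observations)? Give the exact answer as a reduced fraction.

P(Y = 1 | obs) = 6/7

Enumerate traces; 16 have nonzero weight after conditioning:
  (X=2, W=2, Y=0, U=0, Z=1) weight 1/360
  (X=2, W=2, Y=0, U=0, Z=2) weight 1/360
  (X=2, W=2, Y=0, U=0, Z=3) weight 1/360
  (X=2, W=2, Y=0, U=0, Z=4) weight 1/360
  (X=2, W=4, Y=1, U=0, Z=1) weight 1/60
  (X=2, W=4, Y=1, U=0, Z=2) weight 1/60
  (X=2, W=4, Y=1, U=0, Z=3) weight 1/60
  (X=2, W=4, Y=1, U=0, Z=4) weight 1/60
  … 8 more
Group by Y:
  weight(Y=0) = 1/45
  weight(Y=1) = 2/15
Total weight = 1/45 + 2/15 = 7/45
P(Y=0 | obs) = 1/45 / 7/45 = 1/7
P(Y=1 | obs) = 2/15 / 7/45 = 6/7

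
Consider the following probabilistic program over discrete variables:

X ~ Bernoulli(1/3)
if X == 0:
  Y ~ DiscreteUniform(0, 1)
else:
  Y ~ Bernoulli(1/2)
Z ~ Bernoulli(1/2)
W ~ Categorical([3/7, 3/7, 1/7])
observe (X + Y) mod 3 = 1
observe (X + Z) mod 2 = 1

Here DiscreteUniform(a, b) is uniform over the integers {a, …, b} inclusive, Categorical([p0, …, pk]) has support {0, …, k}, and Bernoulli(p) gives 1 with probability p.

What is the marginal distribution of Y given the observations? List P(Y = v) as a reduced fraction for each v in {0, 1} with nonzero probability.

Enumerate traces; 6 have nonzero weight after conditioning:
  (X=0, Y=1, Z=1, W=0) weight 1/14
  (X=0, Y=1, Z=1, W=1) weight 1/14
  (X=0, Y=1, Z=1, W=2) weight 1/42
  (X=1, Y=0, Z=0, W=0) weight 1/28
  (X=1, Y=0, Z=0, W=1) weight 1/28
  (X=1, Y=0, Z=0, W=2) weight 1/84
Group by Y:
  weight(Y=0) = 1/12
  weight(Y=1) = 1/6
Total weight = 1/12 + 1/6 = 1/4
P(Y=0 | obs) = 1/12 / 1/4 = 1/3
P(Y=1 | obs) = 1/6 / 1/4 = 2/3

P(Y=0) = 1/3, P(Y=1) = 2/3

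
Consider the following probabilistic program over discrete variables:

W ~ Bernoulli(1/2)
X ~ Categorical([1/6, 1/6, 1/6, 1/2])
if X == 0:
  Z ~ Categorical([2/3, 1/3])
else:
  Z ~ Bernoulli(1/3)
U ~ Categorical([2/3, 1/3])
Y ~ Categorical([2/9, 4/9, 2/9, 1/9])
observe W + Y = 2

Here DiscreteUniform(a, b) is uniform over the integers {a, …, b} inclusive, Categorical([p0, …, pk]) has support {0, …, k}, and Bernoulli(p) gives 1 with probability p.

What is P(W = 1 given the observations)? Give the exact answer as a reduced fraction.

Enumerate traces; 32 have nonzero weight after conditioning:
  (W=0, X=0, Z=0, U=0, Y=2) weight 2/243
  (W=0, X=0, Z=0, U=1, Y=2) weight 1/243
  (W=0, X=0, Z=1, U=0, Y=2) weight 1/243
  (W=0, X=0, Z=1, U=1, Y=2) weight 1/486
  (W=0, X=1, Z=0, U=0, Y=2) weight 2/243
  (W=0, X=1, Z=0, U=1, Y=2) weight 1/243
  (W=0, X=1, Z=1, U=0, Y=2) weight 1/243
  (W=0, X=1, Z=1, U=1, Y=2) weight 1/486
  (W=1, X=0, Z=0, U=0, Y=1) weight 4/243
  … 23 more
Group by W:
  weight(W=0) = 1/9
  weight(W=1) = 2/9
Total weight = 1/9 + 2/9 = 1/3
P(W=0 | obs) = 1/9 / 1/3 = 1/3
P(W=1 | obs) = 2/9 / 1/3 = 2/3

P(W = 1 | obs) = 2/3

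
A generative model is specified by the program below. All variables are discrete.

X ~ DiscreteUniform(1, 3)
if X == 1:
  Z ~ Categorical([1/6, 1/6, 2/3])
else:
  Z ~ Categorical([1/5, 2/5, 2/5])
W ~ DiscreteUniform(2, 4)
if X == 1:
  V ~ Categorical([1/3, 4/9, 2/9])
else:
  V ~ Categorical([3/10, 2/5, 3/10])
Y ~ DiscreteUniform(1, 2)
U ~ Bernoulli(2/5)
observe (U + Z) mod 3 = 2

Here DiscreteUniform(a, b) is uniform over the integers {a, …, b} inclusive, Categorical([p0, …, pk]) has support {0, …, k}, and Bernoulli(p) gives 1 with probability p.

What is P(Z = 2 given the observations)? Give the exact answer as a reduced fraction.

Enumerate traces; 108 have nonzero weight after conditioning:
  (X=1, Z=1, W=2, V=0, Y=1, U=1) weight 1/810
  (X=1, Z=1, W=2, V=0, Y=2, U=1) weight 1/810
  (X=1, Z=1, W=2, V=1, Y=1, U=1) weight 2/1215
  (X=1, Z=1, W=2, V=1, Y=2, U=1) weight 2/1215
  (X=1, Z=1, W=2, V=2, Y=1, U=1) weight 1/1215
  (X=1, Z=1, W=2, V=2, Y=2, U=1) weight 1/1215
  (X=1, Z=1, W=3, V=0, Y=1, U=1) weight 1/810
  (X=1, Z=1, W=3, V=0, Y=2, U=1) weight 1/810
  (X=1, Z=2, W=2, V=0, Y=1, U=0) weight 1/135
  … 99 more
Group by Z:
  weight(Z=1) = 29/225
  weight(Z=2) = 22/75
Total weight = 29/225 + 22/75 = 19/45
P(Z=1 | obs) = 29/225 / 19/45 = 29/95
P(Z=2 | obs) = 22/75 / 19/45 = 66/95

P(Z = 2 | obs) = 66/95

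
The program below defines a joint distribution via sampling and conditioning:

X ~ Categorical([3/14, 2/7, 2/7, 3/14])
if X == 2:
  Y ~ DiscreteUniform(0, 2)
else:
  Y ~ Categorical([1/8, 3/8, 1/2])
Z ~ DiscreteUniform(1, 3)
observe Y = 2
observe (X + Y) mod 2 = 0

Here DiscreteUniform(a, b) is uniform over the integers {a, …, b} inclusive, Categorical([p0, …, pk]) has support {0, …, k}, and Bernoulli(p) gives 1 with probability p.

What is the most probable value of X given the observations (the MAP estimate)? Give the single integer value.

Enumerate traces; 6 have nonzero weight after conditioning:
  (X=0, Y=2, Z=1) weight 1/28
  (X=0, Y=2, Z=2) weight 1/28
  (X=0, Y=2, Z=3) weight 1/28
  (X=2, Y=2, Z=1) weight 2/63
  (X=2, Y=2, Z=2) weight 2/63
  (X=2, Y=2, Z=3) weight 2/63
Group by X:
  weight(X=0) = 3/28
  weight(X=2) = 2/21
Total weight = 3/28 + 2/21 = 17/84
P(X=0 | obs) = 3/28 / 17/84 = 9/17
P(X=2 | obs) = 2/21 / 17/84 = 8/17
argmax = 0

argmax_v P(X = v | obs) = 0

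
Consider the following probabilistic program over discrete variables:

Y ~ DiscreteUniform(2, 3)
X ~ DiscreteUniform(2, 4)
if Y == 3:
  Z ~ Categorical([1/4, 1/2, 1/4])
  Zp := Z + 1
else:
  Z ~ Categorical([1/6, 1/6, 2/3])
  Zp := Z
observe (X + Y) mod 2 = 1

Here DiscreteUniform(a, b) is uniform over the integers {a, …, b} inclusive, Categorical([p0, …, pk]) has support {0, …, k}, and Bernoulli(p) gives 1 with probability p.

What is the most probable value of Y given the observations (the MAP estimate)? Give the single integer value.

argmax_v P(Y = v | obs) = 3

Enumerate traces; 9 have nonzero weight after conditioning:
  (Y=2, X=3, Z=0) weight 1/36
  (Y=2, X=3, Z=1) weight 1/36
  (Y=2, X=3, Z=2) weight 1/9
  (Y=3, X=2, Z=0) weight 1/24
  (Y=3, X=2, Z=1) weight 1/12
  (Y=3, X=2, Z=2) weight 1/24
  (Y=3, X=4, Z=0) weight 1/24
  (Y=3, X=4, Z=1) weight 1/12
  … 1 more
Group by Y:
  weight(Y=2) = 1/6
  weight(Y=3) = 1/3
Total weight = 1/6 + 1/3 = 1/2
P(Y=2 | obs) = 1/6 / 1/2 = 1/3
P(Y=3 | obs) = 1/3 / 1/2 = 2/3
argmax = 3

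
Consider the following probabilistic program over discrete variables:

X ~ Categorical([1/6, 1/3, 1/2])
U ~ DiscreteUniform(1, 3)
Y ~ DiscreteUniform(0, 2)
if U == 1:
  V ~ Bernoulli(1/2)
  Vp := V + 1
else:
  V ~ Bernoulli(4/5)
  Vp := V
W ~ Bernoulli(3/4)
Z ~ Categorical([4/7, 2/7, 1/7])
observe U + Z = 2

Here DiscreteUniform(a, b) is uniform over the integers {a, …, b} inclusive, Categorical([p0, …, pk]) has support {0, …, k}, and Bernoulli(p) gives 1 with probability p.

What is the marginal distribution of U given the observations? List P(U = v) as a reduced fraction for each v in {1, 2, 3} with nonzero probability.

P(U=1) = 1/3, P(U=2) = 2/3

Enumerate traces; 72 have nonzero weight after conditioning:
  (X=0, U=1, Y=0, V=0, W=0, Z=1) weight 1/1512
  (X=0, U=1, Y=0, V=0, W=1, Z=1) weight 1/504
  (X=0, U=1, Y=0, V=1, W=0, Z=1) weight 1/1512
  (X=0, U=1, Y=0, V=1, W=1, Z=1) weight 1/504
  (X=0, U=1, Y=1, V=0, W=0, Z=1) weight 1/1512
  (X=0, U=1, Y=1, V=0, W=1, Z=1) weight 1/504
  (X=0, U=1, Y=1, V=1, W=0, Z=1) weight 1/1512
  (X=0, U=1, Y=1, V=1, W=1, Z=1) weight 1/504
  (X=0, U=2, Y=0, V=0, W=0, Z=0) weight 1/1890
  … 63 more
Group by U:
  weight(U=1) = 2/21
  weight(U=2) = 4/21
Total weight = 2/21 + 4/21 = 2/7
P(U=1 | obs) = 2/21 / 2/7 = 1/3
P(U=2 | obs) = 4/21 / 2/7 = 2/3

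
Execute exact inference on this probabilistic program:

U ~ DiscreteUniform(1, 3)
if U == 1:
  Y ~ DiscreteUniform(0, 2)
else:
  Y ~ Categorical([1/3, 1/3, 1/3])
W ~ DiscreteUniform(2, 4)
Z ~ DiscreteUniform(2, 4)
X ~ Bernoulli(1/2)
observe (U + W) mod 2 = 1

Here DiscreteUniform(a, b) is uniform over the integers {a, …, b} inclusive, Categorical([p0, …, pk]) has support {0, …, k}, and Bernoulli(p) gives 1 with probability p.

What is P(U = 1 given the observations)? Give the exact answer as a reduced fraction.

P(U = 1 | obs) = 2/5

Enumerate traces; 90 have nonzero weight after conditioning:
  (U=1, Y=0, W=2, Z=2, X=0) weight 1/162
  (U=1, Y=0, W=2, Z=2, X=1) weight 1/162
  (U=1, Y=0, W=2, Z=3, X=0) weight 1/162
  (U=1, Y=0, W=2, Z=3, X=1) weight 1/162
  (U=1, Y=0, W=2, Z=4, X=0) weight 1/162
  (U=1, Y=0, W=2, Z=4, X=1) weight 1/162
  (U=1, Y=0, W=4, Z=2, X=0) weight 1/162
  (U=1, Y=0, W=4, Z=2, X=1) weight 1/162
  (U=2, Y=0, W=3, Z=2, X=0) weight 1/162
  (U=3, Y=0, W=2, Z=2, X=0) weight 1/162
  … 80 more
Group by U:
  weight(U=1) = 2/9
  weight(U=2) = 1/9
  weight(U=3) = 2/9
Total weight = 2/9 + 1/9 + 2/9 = 5/9
P(U=1 | obs) = 2/9 / 5/9 = 2/5
P(U=2 | obs) = 1/9 / 5/9 = 1/5
P(U=3 | obs) = 2/9 / 5/9 = 2/5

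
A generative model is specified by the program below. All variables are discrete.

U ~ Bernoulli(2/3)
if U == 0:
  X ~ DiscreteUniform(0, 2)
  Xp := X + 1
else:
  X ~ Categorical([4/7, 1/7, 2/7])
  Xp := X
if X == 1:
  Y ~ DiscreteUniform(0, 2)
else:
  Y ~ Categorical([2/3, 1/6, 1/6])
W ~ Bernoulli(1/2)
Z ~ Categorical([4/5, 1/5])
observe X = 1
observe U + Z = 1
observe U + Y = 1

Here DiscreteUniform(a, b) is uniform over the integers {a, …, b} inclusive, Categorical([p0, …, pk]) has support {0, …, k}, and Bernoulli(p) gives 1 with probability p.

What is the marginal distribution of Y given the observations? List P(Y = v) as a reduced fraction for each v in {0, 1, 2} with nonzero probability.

Enumerate traces; 4 have nonzero weight after conditioning:
  (U=0, X=1, Y=1, W=0, Z=1) weight 1/270
  (U=0, X=1, Y=1, W=1, Z=1) weight 1/270
  (U=1, X=1, Y=0, W=0, Z=0) weight 4/315
  (U=1, X=1, Y=0, W=1, Z=0) weight 4/315
Group by Y:
  weight(Y=0) = 8/315
  weight(Y=1) = 1/135
Total weight = 8/315 + 1/135 = 31/945
P(Y=0 | obs) = 8/315 / 31/945 = 24/31
P(Y=1 | obs) = 1/135 / 31/945 = 7/31

P(Y=0) = 24/31, P(Y=1) = 7/31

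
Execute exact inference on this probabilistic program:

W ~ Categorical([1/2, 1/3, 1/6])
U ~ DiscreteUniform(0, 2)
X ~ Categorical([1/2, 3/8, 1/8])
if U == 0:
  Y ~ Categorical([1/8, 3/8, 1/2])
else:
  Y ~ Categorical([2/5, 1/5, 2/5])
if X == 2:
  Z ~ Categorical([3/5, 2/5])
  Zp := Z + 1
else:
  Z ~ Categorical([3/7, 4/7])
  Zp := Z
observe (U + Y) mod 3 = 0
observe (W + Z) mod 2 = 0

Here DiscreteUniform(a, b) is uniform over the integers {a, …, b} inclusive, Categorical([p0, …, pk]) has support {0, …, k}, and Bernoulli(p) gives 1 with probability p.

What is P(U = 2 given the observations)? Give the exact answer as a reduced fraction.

Enumerate traces; 27 have nonzero weight after conditioning:
  (W=0, U=0, X=0, Y=0, Z=0) weight 1/224
  (W=0, U=0, X=1, Y=0, Z=0) weight 3/896
  (W=0, U=0, X=2, Y=0, Z=0) weight 1/640
  (W=0, U=1, X=0, Y=2, Z=0) weight 1/70
  (W=0, U=1, X=1, Y=2, Z=0) weight 3/280
  (W=0, U=1, X=2, Y=2, Z=0) weight 1/200
  (W=0, U=2, X=0, Y=1, Z=0) weight 1/140
  (W=0, U=2, X=1, Y=1, Z=0) weight 3/560
  … 19 more
Group by U:
  weight(U=0) = 29/1440
  weight(U=1) = 29/450
  weight(U=2) = 29/900
Total weight = 29/1440 + 29/450 + 29/900 = 841/7200
P(U=0 | obs) = 29/1440 / 841/7200 = 5/29
P(U=1 | obs) = 29/450 / 841/7200 = 16/29
P(U=2 | obs) = 29/900 / 841/7200 = 8/29

P(U = 2 | obs) = 8/29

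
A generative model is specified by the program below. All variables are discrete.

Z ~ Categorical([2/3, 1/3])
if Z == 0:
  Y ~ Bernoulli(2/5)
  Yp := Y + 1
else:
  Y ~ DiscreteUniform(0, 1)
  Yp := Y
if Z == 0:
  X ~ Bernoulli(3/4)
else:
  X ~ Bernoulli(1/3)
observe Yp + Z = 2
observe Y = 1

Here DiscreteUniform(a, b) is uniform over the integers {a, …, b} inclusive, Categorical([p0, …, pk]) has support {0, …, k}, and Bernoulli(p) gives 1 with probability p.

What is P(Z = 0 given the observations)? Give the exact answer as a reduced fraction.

P(Z = 0 | obs) = 8/13

Enumerate traces; 4 have nonzero weight after conditioning:
  (Z=0, Y=1, X=0) weight 1/15
  (Z=0, Y=1, X=1) weight 1/5
  (Z=1, Y=1, X=0) weight 1/9
  (Z=1, Y=1, X=1) weight 1/18
Group by Z:
  weight(Z=0) = 4/15
  weight(Z=1) = 1/6
Total weight = 4/15 + 1/6 = 13/30
P(Z=0 | obs) = 4/15 / 13/30 = 8/13
P(Z=1 | obs) = 1/6 / 13/30 = 5/13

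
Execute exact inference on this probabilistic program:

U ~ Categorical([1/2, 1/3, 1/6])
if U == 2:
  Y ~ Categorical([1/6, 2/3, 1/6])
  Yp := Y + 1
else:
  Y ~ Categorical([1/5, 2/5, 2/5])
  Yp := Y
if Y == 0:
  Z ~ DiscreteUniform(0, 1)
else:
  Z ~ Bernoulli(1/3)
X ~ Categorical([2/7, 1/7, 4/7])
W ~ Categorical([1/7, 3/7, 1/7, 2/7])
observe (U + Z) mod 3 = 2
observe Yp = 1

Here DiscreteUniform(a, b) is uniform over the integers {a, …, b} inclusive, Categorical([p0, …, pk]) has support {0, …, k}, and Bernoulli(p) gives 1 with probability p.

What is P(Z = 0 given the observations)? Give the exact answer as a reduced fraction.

Enumerate traces; 24 have nonzero weight after conditioning:
  (U=1, Y=1, Z=1, X=0, W=0) weight 4/2205
  (U=1, Y=1, Z=1, X=0, W=1) weight 4/735
  (U=1, Y=1, Z=1, X=0, W=2) weight 4/2205
  (U=1, Y=1, Z=1, X=0, W=3) weight 8/2205
  (U=1, Y=1, Z=1, X=1, W=0) weight 2/2205
  (U=1, Y=1, Z=1, X=1, W=1) weight 2/735
  (U=1, Y=1, Z=1, X=1, W=2) weight 2/2205
  (U=1, Y=1, Z=1, X=1, W=3) weight 4/2205
  (U=2, Y=0, Z=0, X=0, W=0) weight 1/1764
  … 15 more
Group by Z:
  weight(Z=0) = 1/72
  weight(Z=1) = 2/45
Total weight = 1/72 + 2/45 = 7/120
P(Z=0 | obs) = 1/72 / 7/120 = 5/21
P(Z=1 | obs) = 2/45 / 7/120 = 16/21

P(Z = 0 | obs) = 5/21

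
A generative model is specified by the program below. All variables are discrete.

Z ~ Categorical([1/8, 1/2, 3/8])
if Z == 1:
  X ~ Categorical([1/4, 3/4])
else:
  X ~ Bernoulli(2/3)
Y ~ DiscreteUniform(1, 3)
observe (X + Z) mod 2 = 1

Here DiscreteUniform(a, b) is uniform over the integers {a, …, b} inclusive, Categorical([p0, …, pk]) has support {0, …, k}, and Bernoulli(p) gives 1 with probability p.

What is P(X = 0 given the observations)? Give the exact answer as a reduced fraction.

P(X = 0 | obs) = 3/11

Enumerate traces; 9 have nonzero weight after conditioning:
  (Z=0, X=1, Y=1) weight 1/36
  (Z=0, X=1, Y=2) weight 1/36
  (Z=0, X=1, Y=3) weight 1/36
  (Z=1, X=0, Y=1) weight 1/24
  (Z=1, X=0, Y=2) weight 1/24
  (Z=1, X=0, Y=3) weight 1/24
  (Z=2, X=1, Y=1) weight 1/12
  (Z=2, X=1, Y=2) weight 1/12
  … 1 more
Group by X:
  weight(X=0) = 1/8
  weight(X=1) = 1/3
Total weight = 1/8 + 1/3 = 11/24
P(X=0 | obs) = 1/8 / 11/24 = 3/11
P(X=1 | obs) = 1/3 / 11/24 = 8/11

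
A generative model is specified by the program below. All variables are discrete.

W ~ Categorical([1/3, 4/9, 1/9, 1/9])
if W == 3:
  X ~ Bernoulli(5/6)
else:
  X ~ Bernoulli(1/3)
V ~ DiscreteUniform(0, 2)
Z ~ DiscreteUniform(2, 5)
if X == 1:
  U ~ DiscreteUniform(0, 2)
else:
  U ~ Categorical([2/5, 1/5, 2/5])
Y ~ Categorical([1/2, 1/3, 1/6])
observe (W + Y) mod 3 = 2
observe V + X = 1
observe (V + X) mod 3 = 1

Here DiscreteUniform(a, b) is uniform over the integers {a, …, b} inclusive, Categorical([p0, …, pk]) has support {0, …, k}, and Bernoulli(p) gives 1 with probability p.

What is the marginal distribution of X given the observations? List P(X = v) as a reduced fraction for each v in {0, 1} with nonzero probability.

Enumerate traces; 96 have nonzero weight after conditioning:
  (W=0, X=0, V=1, Z=2, U=0, Y=2) weight 1/810
  (W=0, X=0, V=1, Z=2, U=1, Y=2) weight 1/1620
  (W=0, X=0, V=1, Z=2, U=2, Y=2) weight 1/810
  (W=0, X=0, V=1, Z=3, U=0, Y=2) weight 1/810
  (W=0, X=0, V=1, Z=3, U=1, Y=2) weight 1/1620
  (W=0, X=0, V=1, Z=3, U=2, Y=2) weight 1/810
  (W=0, X=0, V=1, Z=4, U=0, Y=2) weight 1/810
  (W=0, X=0, V=1, Z=4, U=1, Y=2) weight 1/1620
  (W=0, X=1, V=0, Z=2, U=0, Y=2) weight 1/1944
  … 87 more
Group by X:
  weight(X=0) = 19/324
  weight(X=1) = 11/324
Total weight = 19/324 + 11/324 = 5/54
P(X=0 | obs) = 19/324 / 5/54 = 19/30
P(X=1 | obs) = 11/324 / 5/54 = 11/30

P(X=0) = 19/30, P(X=1) = 11/30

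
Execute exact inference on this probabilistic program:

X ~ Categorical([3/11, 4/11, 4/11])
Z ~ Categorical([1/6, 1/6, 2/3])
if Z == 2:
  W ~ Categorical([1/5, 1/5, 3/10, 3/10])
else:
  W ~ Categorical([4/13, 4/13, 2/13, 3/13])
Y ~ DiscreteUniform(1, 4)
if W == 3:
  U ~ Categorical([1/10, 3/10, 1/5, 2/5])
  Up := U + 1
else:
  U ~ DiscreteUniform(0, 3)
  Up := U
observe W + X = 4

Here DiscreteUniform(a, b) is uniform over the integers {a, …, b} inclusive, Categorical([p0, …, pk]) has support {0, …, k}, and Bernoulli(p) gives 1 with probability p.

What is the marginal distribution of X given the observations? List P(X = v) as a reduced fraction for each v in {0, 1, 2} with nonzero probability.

P(X=1) = 54/103, P(X=2) = 49/103

Enumerate traces; 96 have nonzero weight after conditioning:
  (X=1, Z=0, W=3, Y=1, U=0) weight 1/2860
  (X=1, Z=0, W=3, Y=1, U=1) weight 3/2860
  (X=1, Z=0, W=3, Y=1, U=2) weight 1/1430
  (X=1, Z=0, W=3, Y=1, U=3) weight 1/715
  (X=1, Z=0, W=3, Y=2, U=0) weight 1/2860
  (X=1, Z=0, W=3, Y=2, U=1) weight 3/2860
  (X=1, Z=0, W=3, Y=2, U=2) weight 1/1430
  (X=1, Z=0, W=3, Y=2, U=3) weight 1/715
  (X=2, Z=0, W=2, Y=1, U=0) weight 1/1716
  … 87 more
Group by X:
  weight(X=1) = 72/715
  weight(X=2) = 196/2145
Total weight = 72/715 + 196/2145 = 412/2145
P(X=1 | obs) = 72/715 / 412/2145 = 54/103
P(X=2 | obs) = 196/2145 / 412/2145 = 49/103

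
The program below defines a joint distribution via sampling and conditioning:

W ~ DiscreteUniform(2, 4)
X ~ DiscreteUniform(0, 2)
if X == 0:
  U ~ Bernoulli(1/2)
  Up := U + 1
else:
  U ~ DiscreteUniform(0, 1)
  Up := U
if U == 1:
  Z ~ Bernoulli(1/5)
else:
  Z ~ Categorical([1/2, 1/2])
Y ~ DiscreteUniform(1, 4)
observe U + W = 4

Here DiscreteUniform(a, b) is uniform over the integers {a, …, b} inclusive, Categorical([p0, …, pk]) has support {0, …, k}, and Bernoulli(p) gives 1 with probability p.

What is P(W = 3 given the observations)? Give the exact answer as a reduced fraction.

P(W = 3 | obs) = 1/2

Enumerate traces; 48 have nonzero weight after conditioning:
  (W=3, X=0, U=1, Z=0, Y=1) weight 1/90
  (W=3, X=0, U=1, Z=0, Y=2) weight 1/90
  (W=3, X=0, U=1, Z=0, Y=3) weight 1/90
  (W=3, X=0, U=1, Z=0, Y=4) weight 1/90
  (W=3, X=0, U=1, Z=1, Y=1) weight 1/360
  (W=3, X=0, U=1, Z=1, Y=2) weight 1/360
  (W=3, X=0, U=1, Z=1, Y=3) weight 1/360
  (W=3, X=0, U=1, Z=1, Y=4) weight 1/360
  (W=4, X=0, U=0, Z=0, Y=1) weight 1/144
  … 39 more
Group by W:
  weight(W=3) = 1/6
  weight(W=4) = 1/6
Total weight = 1/6 + 1/6 = 1/3
P(W=3 | obs) = 1/6 / 1/3 = 1/2
P(W=4 | obs) = 1/6 / 1/3 = 1/2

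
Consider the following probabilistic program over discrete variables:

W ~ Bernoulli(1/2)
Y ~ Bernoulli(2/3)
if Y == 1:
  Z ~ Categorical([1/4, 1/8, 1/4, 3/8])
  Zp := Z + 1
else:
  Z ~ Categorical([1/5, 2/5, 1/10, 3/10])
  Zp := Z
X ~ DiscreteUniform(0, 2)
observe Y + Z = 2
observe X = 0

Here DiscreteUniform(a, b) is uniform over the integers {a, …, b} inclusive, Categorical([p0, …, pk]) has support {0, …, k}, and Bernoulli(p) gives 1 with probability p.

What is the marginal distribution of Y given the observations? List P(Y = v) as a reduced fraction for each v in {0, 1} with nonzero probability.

P(Y=0) = 2/7, P(Y=1) = 5/7

Enumerate traces; 4 have nonzero weight after conditioning:
  (W=0, Y=0, Z=2, X=0) weight 1/180
  (W=0, Y=1, Z=1, X=0) weight 1/72
  (W=1, Y=0, Z=2, X=0) weight 1/180
  (W=1, Y=1, Z=1, X=0) weight 1/72
Group by Y:
  weight(Y=0) = 1/90
  weight(Y=1) = 1/36
Total weight = 1/90 + 1/36 = 7/180
P(Y=0 | obs) = 1/90 / 7/180 = 2/7
P(Y=1 | obs) = 1/36 / 7/180 = 5/7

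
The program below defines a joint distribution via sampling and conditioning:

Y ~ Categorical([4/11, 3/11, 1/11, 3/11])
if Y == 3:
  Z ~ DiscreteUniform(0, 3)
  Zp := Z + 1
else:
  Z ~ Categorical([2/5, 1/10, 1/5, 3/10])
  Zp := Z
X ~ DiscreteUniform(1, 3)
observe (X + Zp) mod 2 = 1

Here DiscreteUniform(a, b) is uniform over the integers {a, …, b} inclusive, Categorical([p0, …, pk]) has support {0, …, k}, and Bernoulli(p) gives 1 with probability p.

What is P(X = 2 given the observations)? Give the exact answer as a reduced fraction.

P(X = 2 | obs) = 47/173

Enumerate traces; 24 have nonzero weight after conditioning:
  (Y=0, Z=0, X=1) weight 8/165
  (Y=0, Z=0, X=3) weight 8/165
  (Y=0, Z=1, X=2) weight 2/165
  (Y=0, Z=2, X=1) weight 4/165
  (Y=0, Z=2, X=3) weight 4/165
  (Y=0, Z=3, X=2) weight 2/55
  (Y=1, Z=0, X=1) weight 2/55
  (Y=1, Z=0, X=3) weight 2/55
  … 16 more
Group by X:
  weight(X=1) = 21/110
  weight(X=2) = 47/330
  weight(X=3) = 21/110
Total weight = 21/110 + 47/330 + 21/110 = 173/330
P(X=1 | obs) = 21/110 / 173/330 = 63/173
P(X=2 | obs) = 47/330 / 173/330 = 47/173
P(X=3 | obs) = 21/110 / 173/330 = 63/173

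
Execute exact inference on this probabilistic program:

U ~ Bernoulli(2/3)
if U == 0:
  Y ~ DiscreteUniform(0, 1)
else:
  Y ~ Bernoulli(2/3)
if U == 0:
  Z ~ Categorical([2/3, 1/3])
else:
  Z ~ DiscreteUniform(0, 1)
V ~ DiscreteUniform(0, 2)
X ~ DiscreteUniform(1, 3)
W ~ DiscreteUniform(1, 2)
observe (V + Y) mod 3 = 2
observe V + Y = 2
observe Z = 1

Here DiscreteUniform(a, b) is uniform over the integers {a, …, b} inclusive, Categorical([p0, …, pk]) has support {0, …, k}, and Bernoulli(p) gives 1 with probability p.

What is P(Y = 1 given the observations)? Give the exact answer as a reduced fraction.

Enumerate traces; 24 have nonzero weight after conditioning:
  (U=0, Y=0, Z=1, V=2, X=1, W=1) weight 1/324
  (U=0, Y=0, Z=1, V=2, X=1, W=2) weight 1/324
  (U=0, Y=0, Z=1, V=2, X=2, W=1) weight 1/324
  (U=0, Y=0, Z=1, V=2, X=2, W=2) weight 1/324
  (U=0, Y=0, Z=1, V=2, X=3, W=1) weight 1/324
  (U=0, Y=0, Z=1, V=2, X=3, W=2) weight 1/324
  (U=0, Y=1, Z=1, V=1, X=1, W=1) weight 1/324
  (U=0, Y=1, Z=1, V=1, X=1, W=2) weight 1/324
  … 16 more
Group by Y:
  weight(Y=0) = 1/18
  weight(Y=1) = 5/54
Total weight = 1/18 + 5/54 = 4/27
P(Y=0 | obs) = 1/18 / 4/27 = 3/8
P(Y=1 | obs) = 5/54 / 4/27 = 5/8

P(Y = 1 | obs) = 5/8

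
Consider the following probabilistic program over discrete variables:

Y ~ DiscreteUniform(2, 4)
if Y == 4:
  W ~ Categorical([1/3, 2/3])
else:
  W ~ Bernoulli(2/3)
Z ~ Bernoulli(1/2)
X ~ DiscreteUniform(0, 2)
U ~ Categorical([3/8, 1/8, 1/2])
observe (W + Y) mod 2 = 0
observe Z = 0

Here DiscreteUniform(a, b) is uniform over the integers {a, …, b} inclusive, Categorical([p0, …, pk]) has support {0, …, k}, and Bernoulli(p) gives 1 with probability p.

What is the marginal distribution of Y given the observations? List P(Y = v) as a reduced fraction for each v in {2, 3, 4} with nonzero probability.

P(Y=2) = 1/4, P(Y=3) = 1/2, P(Y=4) = 1/4

Enumerate traces; 27 have nonzero weight after conditioning:
  (Y=2, W=0, Z=0, X=0, U=0) weight 1/144
  (Y=2, W=0, Z=0, X=0, U=1) weight 1/432
  (Y=2, W=0, Z=0, X=0, U=2) weight 1/108
  (Y=2, W=0, Z=0, X=1, U=0) weight 1/144
  (Y=2, W=0, Z=0, X=1, U=1) weight 1/432
  (Y=2, W=0, Z=0, X=1, U=2) weight 1/108
  (Y=2, W=0, Z=0, X=2, U=0) weight 1/144
  (Y=2, W=0, Z=0, X=2, U=1) weight 1/432
  (Y=3, W=1, Z=0, X=0, U=0) weight 1/72
  (Y=4, W=0, Z=0, X=0, U=0) weight 1/144
  … 17 more
Group by Y:
  weight(Y=2) = 1/18
  weight(Y=3) = 1/9
  weight(Y=4) = 1/18
Total weight = 1/18 + 1/9 + 1/18 = 2/9
P(Y=2 | obs) = 1/18 / 2/9 = 1/4
P(Y=3 | obs) = 1/9 / 2/9 = 1/2
P(Y=4 | obs) = 1/18 / 2/9 = 1/4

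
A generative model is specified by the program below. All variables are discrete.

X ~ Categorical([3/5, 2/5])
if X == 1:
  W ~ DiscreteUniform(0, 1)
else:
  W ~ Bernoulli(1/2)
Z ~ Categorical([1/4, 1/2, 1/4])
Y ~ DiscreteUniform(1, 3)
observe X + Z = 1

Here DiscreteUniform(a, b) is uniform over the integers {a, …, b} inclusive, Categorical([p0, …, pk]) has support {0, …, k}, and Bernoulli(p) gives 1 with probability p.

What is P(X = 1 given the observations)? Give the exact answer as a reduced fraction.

P(X = 1 | obs) = 1/4

Enumerate traces; 12 have nonzero weight after conditioning:
  (X=0, W=0, Z=1, Y=1) weight 1/20
  (X=0, W=0, Z=1, Y=2) weight 1/20
  (X=0, W=0, Z=1, Y=3) weight 1/20
  (X=0, W=1, Z=1, Y=1) weight 1/20
  (X=0, W=1, Z=1, Y=2) weight 1/20
  (X=0, W=1, Z=1, Y=3) weight 1/20
  (X=1, W=0, Z=0, Y=1) weight 1/60
  (X=1, W=0, Z=0, Y=2) weight 1/60
  … 4 more
Group by X:
  weight(X=0) = 3/10
  weight(X=1) = 1/10
Total weight = 3/10 + 1/10 = 2/5
P(X=0 | obs) = 3/10 / 2/5 = 3/4
P(X=1 | obs) = 1/10 / 2/5 = 1/4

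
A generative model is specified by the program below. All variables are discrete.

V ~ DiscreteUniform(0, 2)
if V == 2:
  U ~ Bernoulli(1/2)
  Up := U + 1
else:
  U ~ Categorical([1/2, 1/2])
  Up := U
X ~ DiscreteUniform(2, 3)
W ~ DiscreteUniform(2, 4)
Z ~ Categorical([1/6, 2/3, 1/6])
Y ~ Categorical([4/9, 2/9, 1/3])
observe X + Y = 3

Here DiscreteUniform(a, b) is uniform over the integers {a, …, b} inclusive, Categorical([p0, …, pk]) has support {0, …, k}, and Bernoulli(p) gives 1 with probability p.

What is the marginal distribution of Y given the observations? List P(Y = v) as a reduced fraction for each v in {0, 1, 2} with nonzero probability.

Enumerate traces; 108 have nonzero weight after conditioning:
  (V=0, U=0, X=2, W=2, Z=0, Y=1) weight 1/972
  (V=0, U=0, X=2, W=2, Z=1, Y=1) weight 1/243
  (V=0, U=0, X=2, W=2, Z=2, Y=1) weight 1/972
  (V=0, U=0, X=2, W=3, Z=0, Y=1) weight 1/972
  (V=0, U=0, X=2, W=3, Z=1, Y=1) weight 1/243
  (V=0, U=0, X=2, W=3, Z=2, Y=1) weight 1/972
  (V=0, U=0, X=2, W=4, Z=0, Y=1) weight 1/972
  (V=0, U=0, X=2, W=4, Z=1, Y=1) weight 1/243
  (V=0, U=0, X=3, W=2, Z=0, Y=0) weight 1/486
  … 99 more
Group by Y:
  weight(Y=0) = 2/9
  weight(Y=1) = 1/9
Total weight = 2/9 + 1/9 = 1/3
P(Y=0 | obs) = 2/9 / 1/3 = 2/3
P(Y=1 | obs) = 1/9 / 1/3 = 1/3

P(Y=0) = 2/3, P(Y=1) = 1/3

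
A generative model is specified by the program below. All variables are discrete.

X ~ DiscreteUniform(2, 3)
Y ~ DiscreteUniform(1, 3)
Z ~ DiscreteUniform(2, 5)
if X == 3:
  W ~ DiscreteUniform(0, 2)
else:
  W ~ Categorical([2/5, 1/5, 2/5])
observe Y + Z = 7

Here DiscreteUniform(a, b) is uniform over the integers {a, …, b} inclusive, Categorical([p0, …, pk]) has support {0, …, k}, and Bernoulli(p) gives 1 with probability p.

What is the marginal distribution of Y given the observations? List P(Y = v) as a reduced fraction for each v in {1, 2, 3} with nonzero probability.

P(Y=2) = 1/2, P(Y=3) = 1/2

Enumerate traces; 12 have nonzero weight after conditioning:
  (X=2, Y=2, Z=5, W=0) weight 1/60
  (X=2, Y=2, Z=5, W=1) weight 1/120
  (X=2, Y=2, Z=5, W=2) weight 1/60
  (X=2, Y=3, Z=4, W=0) weight 1/60
  (X=2, Y=3, Z=4, W=1) weight 1/120
  (X=2, Y=3, Z=4, W=2) weight 1/60
  (X=3, Y=2, Z=5, W=0) weight 1/72
  (X=3, Y=2, Z=5, W=1) weight 1/72
  … 4 more
Group by Y:
  weight(Y=2) = 1/12
  weight(Y=3) = 1/12
Total weight = 1/12 + 1/12 = 1/6
P(Y=2 | obs) = 1/12 / 1/6 = 1/2
P(Y=3 | obs) = 1/12 / 1/6 = 1/2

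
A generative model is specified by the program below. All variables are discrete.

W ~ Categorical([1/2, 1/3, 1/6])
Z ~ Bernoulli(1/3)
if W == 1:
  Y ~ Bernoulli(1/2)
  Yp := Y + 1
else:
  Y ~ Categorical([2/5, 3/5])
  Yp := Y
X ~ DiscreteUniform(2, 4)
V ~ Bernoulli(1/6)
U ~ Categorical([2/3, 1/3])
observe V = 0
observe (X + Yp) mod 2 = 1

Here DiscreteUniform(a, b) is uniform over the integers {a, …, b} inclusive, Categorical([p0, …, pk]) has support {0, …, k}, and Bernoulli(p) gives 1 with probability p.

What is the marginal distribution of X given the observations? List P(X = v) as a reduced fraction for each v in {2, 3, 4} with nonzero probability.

P(X=2) = 17/47, P(X=3) = 13/47, P(X=4) = 17/47

Enumerate traces; 36 have nonzero weight after conditioning:
  (W=0, Z=0, Y=0, X=3, V=0, U=0) weight 2/81
  (W=0, Z=0, Y=0, X=3, V=0, U=1) weight 1/81
  (W=0, Z=0, Y=1, X=2, V=0, U=0) weight 1/27
  (W=0, Z=0, Y=1, X=2, V=0, U=1) weight 1/54
  (W=0, Z=0, Y=1, X=4, V=0, U=0) weight 1/27
  (W=0, Z=0, Y=1, X=4, V=0, U=1) weight 1/54
  (W=0, Z=1, Y=0, X=3, V=0, U=0) weight 1/81
  (W=0, Z=1, Y=0, X=3, V=0, U=1) weight 1/162
  … 28 more
Group by X:
  weight(X=2) = 17/108
  weight(X=3) = 13/108
  weight(X=4) = 17/108
Total weight = 17/108 + 13/108 + 17/108 = 47/108
P(X=2 | obs) = 17/108 / 47/108 = 17/47
P(X=3 | obs) = 13/108 / 47/108 = 13/47
P(X=4 | obs) = 17/108 / 47/108 = 17/47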